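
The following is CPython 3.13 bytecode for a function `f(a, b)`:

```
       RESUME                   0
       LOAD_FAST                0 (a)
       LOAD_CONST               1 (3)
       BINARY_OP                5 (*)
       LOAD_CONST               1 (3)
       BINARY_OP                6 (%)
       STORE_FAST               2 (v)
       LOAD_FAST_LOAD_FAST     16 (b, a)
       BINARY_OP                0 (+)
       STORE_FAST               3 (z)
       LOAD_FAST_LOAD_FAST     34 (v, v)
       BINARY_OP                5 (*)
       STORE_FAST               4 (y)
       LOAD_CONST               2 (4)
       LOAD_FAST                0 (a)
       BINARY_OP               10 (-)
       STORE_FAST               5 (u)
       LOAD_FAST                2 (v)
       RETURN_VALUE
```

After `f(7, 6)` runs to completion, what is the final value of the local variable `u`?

-3

LOAD_FAST a → push 7. Stack: [7]
LOAD_CONST → push 3. Stack: [7, 3]
BINARY_OP * → 7 * 3 = 21. Stack: [21]
LOAD_CONST → push 3. Stack: [21, 3]
BINARY_OP % → 21 % 3 = 0. Stack: [0]
STORE_FAST v → v=0. Stack: []
LOAD_FAST_LOAD_FAST b,a → push 6,7. Stack: [6, 7]
BINARY_OP + → 6 + 7 = 13. Stack: [13]
STORE_FAST z → z=13. Stack: []
LOAD_FAST_LOAD_FAST v,v → push 0,0. Stack: [0, 0]
BINARY_OP * → 0 * 0 = 0. Stack: [0]
STORE_FAST y → y=0. Stack: []
LOAD_CONST → push 4. Stack: [4]
LOAD_FAST a → push 7. Stack: [4, 7]
BINARY_OP - → 4 - 7 = -3. Stack: [-3]
STORE_FAST u → u=-3. Stack: []
LOAD_FAST v → push 0. Stack: [0]
RETURN_VALUE → return 0.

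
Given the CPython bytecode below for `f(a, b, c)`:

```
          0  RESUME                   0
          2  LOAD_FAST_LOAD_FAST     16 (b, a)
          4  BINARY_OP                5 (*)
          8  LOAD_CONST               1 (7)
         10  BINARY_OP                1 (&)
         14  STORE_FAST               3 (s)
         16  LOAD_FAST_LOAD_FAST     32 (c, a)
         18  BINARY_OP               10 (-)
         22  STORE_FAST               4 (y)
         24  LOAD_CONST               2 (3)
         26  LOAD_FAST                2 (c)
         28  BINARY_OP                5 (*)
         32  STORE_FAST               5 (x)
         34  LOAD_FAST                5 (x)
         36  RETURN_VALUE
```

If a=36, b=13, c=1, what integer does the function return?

LOAD_FAST_LOAD_FAST b,a → push 13,36. Stack: [13, 36]
BINARY_OP * → 13 * 36 = 468. Stack: [468]
LOAD_CONST → push 7. Stack: [468, 7]
BINARY_OP & → 468 & 7 = 4. Stack: [4]
STORE_FAST s → s=4. Stack: []
LOAD_FAST_LOAD_FAST c,a → push 1,36. Stack: [1, 36]
BINARY_OP - → 1 - 36 = -35. Stack: [-35]
STORE_FAST y → y=-35. Stack: []
LOAD_CONST → push 3. Stack: [3]
LOAD_FAST c → push 1. Stack: [3, 1]
BINARY_OP * → 3 * 1 = 3. Stack: [3]
STORE_FAST x → x=3. Stack: []
LOAD_FAST x → push 3. Stack: [3]
RETURN_VALUE → return 3.

3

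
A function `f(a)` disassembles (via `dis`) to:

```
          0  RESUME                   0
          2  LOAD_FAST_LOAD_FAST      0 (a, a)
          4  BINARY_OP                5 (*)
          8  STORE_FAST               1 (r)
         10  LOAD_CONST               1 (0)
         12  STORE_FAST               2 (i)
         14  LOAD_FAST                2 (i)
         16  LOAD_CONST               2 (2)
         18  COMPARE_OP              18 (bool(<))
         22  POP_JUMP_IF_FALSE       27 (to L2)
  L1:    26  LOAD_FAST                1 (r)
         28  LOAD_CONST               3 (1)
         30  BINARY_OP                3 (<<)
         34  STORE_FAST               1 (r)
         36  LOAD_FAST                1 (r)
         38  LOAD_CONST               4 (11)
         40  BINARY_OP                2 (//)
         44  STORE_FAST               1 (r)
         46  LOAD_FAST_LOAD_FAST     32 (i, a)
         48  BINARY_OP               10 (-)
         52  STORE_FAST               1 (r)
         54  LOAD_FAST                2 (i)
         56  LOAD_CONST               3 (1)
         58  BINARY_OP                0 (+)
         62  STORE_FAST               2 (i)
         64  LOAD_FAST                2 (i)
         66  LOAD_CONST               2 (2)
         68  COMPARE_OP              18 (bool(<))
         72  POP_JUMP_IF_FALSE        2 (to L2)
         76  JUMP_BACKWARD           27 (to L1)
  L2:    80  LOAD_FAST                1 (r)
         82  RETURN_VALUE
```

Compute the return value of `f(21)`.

-20

LOAD_FAST_LOAD_FAST a,a → push 21,21. Stack: [21, 21]
BINARY_OP * → 21 * 21 = 441. Stack: [441]
STORE_FAST r → r=441. Stack: []
LOAD_CONST → push 0. Stack: [0]
STORE_FAST i → i=0. Stack: []
LOAD_FAST i → push 0. Stack: [0]
LOAD_CONST → push 2. Stack: [0, 2]
COMPARE_OP bool(<) → 0 vs 2 = True. Stack: [True]
POP_JUMP_IF_FALSE → pop True; no jump. Stack: []
LOAD_FAST r → push 441. Stack: [441]
LOAD_CONST → push 1. Stack: [441, 1]
BINARY_OP << → 441 << 1 = 882. Stack: [882]
STORE_FAST r → r=882. Stack: []
LOAD_FAST r → push 882. Stack: [882]
LOAD_CONST → push 11. Stack: [882, 11]
BINARY_OP // → 882 // 11 = 80. Stack: [80]
STORE_FAST r → r=80. Stack: []
LOAD_FAST_LOAD_FAST i,a → push 0,21. Stack: [0, 21]
BINARY_OP - → 0 - 21 = -21. Stack: [-21]
STORE_FAST r → r=-21. Stack: []
LOAD_FAST i → push 0. Stack: [0]
LOAD_CONST → push 1. Stack: [0, 1]
BINARY_OP + → 0 + 1 = 1. Stack: [1]
STORE_FAST i → i=1. Stack: []
LOAD_FAST i → push 1. Stack: [1]
LOAD_CONST → push 2. Stack: [1, 2]
COMPARE_OP bool(<) → 1 vs 2 = True. Stack: [True]
POP_JUMP_IF_FALSE → pop True; no jump. Stack: []
LOAD_FAST r → push -21. Stack: [-21]
LOAD_CONST → push 1. Stack: [-21, 1]
BINARY_OP << → -21 << 1 = -42. Stack: [-42]
STORE_FAST r → r=-42. Stack: []
LOAD_FAST r → push -42. Stack: [-42]
LOAD_CONST → push 11. Stack: [-42, 11]
BINARY_OP // → -42 // 11 = -4. Stack: [-4]
STORE_FAST r → r=-4. Stack: []
LOAD_FAST_LOAD_FAST i,a → push 1,21. Stack: [1, 21]
BINARY_OP - → 1 - 21 = -20. Stack: [-20]
STORE_FAST r → r=-20. Stack: []
LOAD_FAST i → push 1. Stack: [1]
LOAD_CONST → push 1. Stack: [1, 1]
BINARY_OP + → 1 + 1 = 2. Stack: [2]
STORE_FAST i → i=2. Stack: []
LOAD_FAST i → push 2. Stack: [2]
LOAD_CONST → push 2. Stack: [2, 2]
COMPARE_OP bool(<) → 2 vs 2 = False. Stack: [False]
POP_JUMP_IF_FALSE → pop False; jump. Stack: []
LOAD_FAST r → push -20. Stack: [-20]
RETURN_VALUE → return -20.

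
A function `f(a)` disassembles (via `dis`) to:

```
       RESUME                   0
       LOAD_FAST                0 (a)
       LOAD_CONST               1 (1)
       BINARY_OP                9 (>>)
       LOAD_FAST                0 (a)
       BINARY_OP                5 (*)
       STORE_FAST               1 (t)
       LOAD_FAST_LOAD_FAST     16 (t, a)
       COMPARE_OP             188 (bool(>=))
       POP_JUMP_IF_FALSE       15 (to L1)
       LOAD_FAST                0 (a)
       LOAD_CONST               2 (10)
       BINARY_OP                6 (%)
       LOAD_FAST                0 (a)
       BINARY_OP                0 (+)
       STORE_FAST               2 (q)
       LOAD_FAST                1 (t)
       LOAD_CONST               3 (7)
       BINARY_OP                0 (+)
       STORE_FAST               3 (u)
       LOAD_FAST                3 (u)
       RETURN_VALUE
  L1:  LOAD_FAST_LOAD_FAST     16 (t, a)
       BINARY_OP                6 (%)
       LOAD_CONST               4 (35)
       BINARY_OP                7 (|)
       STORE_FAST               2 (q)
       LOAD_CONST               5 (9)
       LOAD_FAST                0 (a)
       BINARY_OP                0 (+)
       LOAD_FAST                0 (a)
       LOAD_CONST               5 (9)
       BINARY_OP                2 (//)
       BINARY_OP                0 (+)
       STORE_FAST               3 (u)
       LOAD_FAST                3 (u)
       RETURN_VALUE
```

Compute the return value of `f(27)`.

LOAD_FAST a → push 27. Stack: [27]
LOAD_CONST → push 1. Stack: [27, 1]
BINARY_OP >> → 27 >> 1 = 13. Stack: [13]
LOAD_FAST a → push 27. Stack: [13, 27]
BINARY_OP * → 13 * 27 = 351. Stack: [351]
STORE_FAST t → t=351. Stack: []
LOAD_FAST_LOAD_FAST t,a → push 351,27. Stack: [351, 27]
COMPARE_OP bool(>=) → 351 vs 27 = True. Stack: [True]
POP_JUMP_IF_FALSE → pop True; no jump. Stack: []
LOAD_FAST a → push 27. Stack: [27]
LOAD_CONST → push 10. Stack: [27, 10]
BINARY_OP % → 27 % 10 = 7. Stack: [7]
LOAD_FAST a → push 27. Stack: [7, 27]
BINARY_OP + → 7 + 27 = 34. Stack: [34]
STORE_FAST q → q=34. Stack: []
LOAD_FAST t → push 351. Stack: [351]
LOAD_CONST → push 7. Stack: [351, 7]
BINARY_OP + → 351 + 7 = 358. Stack: [358]
STORE_FAST u → u=358. Stack: []
LOAD_FAST u → push 358. Stack: [358]
RETURN_VALUE → return 358.

358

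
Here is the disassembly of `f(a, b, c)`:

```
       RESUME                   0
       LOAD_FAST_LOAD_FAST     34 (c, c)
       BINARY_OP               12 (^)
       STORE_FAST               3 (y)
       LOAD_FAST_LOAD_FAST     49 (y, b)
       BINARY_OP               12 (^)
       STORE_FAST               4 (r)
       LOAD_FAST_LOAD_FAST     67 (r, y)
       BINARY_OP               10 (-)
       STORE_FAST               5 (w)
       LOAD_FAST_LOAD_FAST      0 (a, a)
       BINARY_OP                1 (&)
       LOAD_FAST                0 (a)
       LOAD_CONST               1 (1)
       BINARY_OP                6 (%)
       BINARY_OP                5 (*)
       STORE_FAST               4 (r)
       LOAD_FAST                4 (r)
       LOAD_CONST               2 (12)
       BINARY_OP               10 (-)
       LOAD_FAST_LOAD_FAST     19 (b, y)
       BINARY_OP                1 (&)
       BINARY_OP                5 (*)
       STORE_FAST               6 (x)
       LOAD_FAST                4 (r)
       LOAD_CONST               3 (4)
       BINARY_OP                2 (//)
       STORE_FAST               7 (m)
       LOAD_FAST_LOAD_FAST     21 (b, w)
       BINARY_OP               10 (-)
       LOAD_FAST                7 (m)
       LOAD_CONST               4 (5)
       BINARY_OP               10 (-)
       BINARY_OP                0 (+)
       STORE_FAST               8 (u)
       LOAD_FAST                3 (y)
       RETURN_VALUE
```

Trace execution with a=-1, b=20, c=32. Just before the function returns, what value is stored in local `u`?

-5

LOAD_FAST_LOAD_FAST c,c → push 32,32. Stack: [32, 32]
BINARY_OP ^ → 32 ^ 32 = 0. Stack: [0]
STORE_FAST y → y=0. Stack: []
LOAD_FAST_LOAD_FAST y,b → push 0,20. Stack: [0, 20]
BINARY_OP ^ → 0 ^ 20 = 20. Stack: [20]
STORE_FAST r → r=20. Stack: []
LOAD_FAST_LOAD_FAST r,y → push 20,0. Stack: [20, 0]
BINARY_OP - → 20 - 0 = 20. Stack: [20]
STORE_FAST w → w=20. Stack: []
LOAD_FAST_LOAD_FAST a,a → push -1,-1. Stack: [-1, -1]
BINARY_OP & → -1 & -1 = -1. Stack: [-1]
LOAD_FAST a → push -1. Stack: [-1, -1]
LOAD_CONST → push 1. Stack: [-1, -1, 1]
BINARY_OP % → -1 % 1 = 0. Stack: [-1, 0]
BINARY_OP * → -1 * 0 = 0. Stack: [0]
STORE_FAST r → r=0. Stack: []
LOAD_FAST r → push 0. Stack: [0]
LOAD_CONST → push 12. Stack: [0, 12]
BINARY_OP - → 0 - 12 = -12. Stack: [-12]
LOAD_FAST_LOAD_FAST b,y → push 20,0. Stack: [-12, 20, 0]
BINARY_OP & → 20 & 0 = 0. Stack: [-12, 0]
BINARY_OP * → -12 * 0 = 0. Stack: [0]
STORE_FAST x → x=0. Stack: []
LOAD_FAST r → push 0. Stack: [0]
LOAD_CONST → push 4. Stack: [0, 4]
BINARY_OP // → 0 // 4 = 0. Stack: [0]
STORE_FAST m → m=0. Stack: []
LOAD_FAST_LOAD_FAST b,w → push 20,20. Stack: [20, 20]
BINARY_OP - → 20 - 20 = 0. Stack: [0]
LOAD_FAST m → push 0. Stack: [0, 0]
LOAD_CONST → push 5. Stack: [0, 0, 5]
BINARY_OP - → 0 - 5 = -5. Stack: [0, -5]
BINARY_OP + → 0 + -5 = -5. Stack: [-5]
STORE_FAST u → u=-5. Stack: []
LOAD_FAST y → push 0. Stack: [0]
RETURN_VALUE → return 0.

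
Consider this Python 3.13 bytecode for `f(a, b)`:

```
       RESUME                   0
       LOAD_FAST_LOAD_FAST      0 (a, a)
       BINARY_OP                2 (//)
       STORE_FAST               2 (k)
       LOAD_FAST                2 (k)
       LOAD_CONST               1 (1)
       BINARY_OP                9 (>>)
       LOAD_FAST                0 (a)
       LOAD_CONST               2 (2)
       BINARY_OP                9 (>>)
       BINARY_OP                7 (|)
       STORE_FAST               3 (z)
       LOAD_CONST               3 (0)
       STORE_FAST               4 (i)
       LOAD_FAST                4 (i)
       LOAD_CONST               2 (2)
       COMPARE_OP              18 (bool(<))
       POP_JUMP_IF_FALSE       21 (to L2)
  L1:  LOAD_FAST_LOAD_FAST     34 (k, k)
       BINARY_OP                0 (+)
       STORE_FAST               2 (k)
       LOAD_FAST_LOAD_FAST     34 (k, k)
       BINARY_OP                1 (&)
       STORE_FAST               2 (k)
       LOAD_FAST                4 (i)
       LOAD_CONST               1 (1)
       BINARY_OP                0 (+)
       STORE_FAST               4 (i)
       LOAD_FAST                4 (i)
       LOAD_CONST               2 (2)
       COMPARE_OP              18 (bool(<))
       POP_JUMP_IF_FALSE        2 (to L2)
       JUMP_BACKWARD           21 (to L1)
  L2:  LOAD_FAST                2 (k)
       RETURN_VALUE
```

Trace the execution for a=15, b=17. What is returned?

4

LOAD_FAST_LOAD_FAST a,a → push 15,15. Stack: [15, 15]
BINARY_OP // → 15 // 15 = 1. Stack: [1]
STORE_FAST k → k=1. Stack: []
LOAD_FAST k → push 1. Stack: [1]
LOAD_CONST → push 1. Stack: [1, 1]
BINARY_OP >> → 1 >> 1 = 0. Stack: [0]
LOAD_FAST a → push 15. Stack: [0, 15]
LOAD_CONST → push 2. Stack: [0, 15, 2]
BINARY_OP >> → 15 >> 2 = 3. Stack: [0, 3]
BINARY_OP | → 0 | 3 = 3. Stack: [3]
STORE_FAST z → z=3. Stack: []
LOAD_CONST → push 0. Stack: [0]
STORE_FAST i → i=0. Stack: []
LOAD_FAST i → push 0. Stack: [0]
LOAD_CONST → push 2. Stack: [0, 2]
COMPARE_OP bool(<) → 0 vs 2 = True. Stack: [True]
POP_JUMP_IF_FALSE → pop True; no jump. Stack: []
LOAD_FAST_LOAD_FAST k,k → push 1,1. Stack: [1, 1]
BINARY_OP + → 1 + 1 = 2. Stack: [2]
STORE_FAST k → k=2. Stack: []
LOAD_FAST_LOAD_FAST k,k → push 2,2. Stack: [2, 2]
BINARY_OP & → 2 & 2 = 2. Stack: [2]
STORE_FAST k → k=2. Stack: []
LOAD_FAST i → push 0. Stack: [0]
LOAD_CONST → push 1. Stack: [0, 1]
BINARY_OP + → 0 + 1 = 1. Stack: [1]
STORE_FAST i → i=1. Stack: []
LOAD_FAST i → push 1. Stack: [1]
LOAD_CONST → push 2. Stack: [1, 2]
COMPARE_OP bool(<) → 1 vs 2 = True. Stack: [True]
POP_JUMP_IF_FALSE → pop True; no jump. Stack: []
LOAD_FAST_LOAD_FAST k,k → push 2,2. Stack: [2, 2]
BINARY_OP + → 2 + 2 = 4. Stack: [4]
STORE_FAST k → k=4. Stack: []
LOAD_FAST_LOAD_FAST k,k → push 4,4. Stack: [4, 4]
BINARY_OP & → 4 & 4 = 4. Stack: [4]
STORE_FAST k → k=4. Stack: []
LOAD_FAST i → push 1. Stack: [1]
LOAD_CONST → push 1. Stack: [1, 1]
BINARY_OP + → 1 + 1 = 2. Stack: [2]
STORE_FAST i → i=2. Stack: []
LOAD_FAST i → push 2. Stack: [2]
LOAD_CONST → push 2. Stack: [2, 2]
COMPARE_OP bool(<) → 2 vs 2 = False. Stack: [False]
POP_JUMP_IF_FALSE → pop False; jump. Stack: []
LOAD_FAST k → push 4. Stack: [4]
RETURN_VALUE → return 4.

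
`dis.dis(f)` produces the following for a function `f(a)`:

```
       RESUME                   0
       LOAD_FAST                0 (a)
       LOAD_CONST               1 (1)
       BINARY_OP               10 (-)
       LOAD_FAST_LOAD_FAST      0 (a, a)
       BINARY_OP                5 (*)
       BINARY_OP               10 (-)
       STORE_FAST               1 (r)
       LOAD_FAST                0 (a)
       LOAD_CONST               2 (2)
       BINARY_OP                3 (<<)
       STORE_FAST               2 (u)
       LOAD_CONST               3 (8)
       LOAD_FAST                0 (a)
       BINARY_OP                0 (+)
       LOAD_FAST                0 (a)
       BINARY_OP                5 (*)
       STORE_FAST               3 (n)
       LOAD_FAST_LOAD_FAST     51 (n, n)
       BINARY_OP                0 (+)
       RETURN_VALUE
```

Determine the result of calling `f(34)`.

2856

LOAD_FAST a → push 34. Stack: [34]
LOAD_CONST → push 1. Stack: [34, 1]
BINARY_OP - → 34 - 1 = 33. Stack: [33]
LOAD_FAST_LOAD_FAST a,a → push 34,34. Stack: [33, 34, 34]
BINARY_OP * → 34 * 34 = 1156. Stack: [33, 1156]
BINARY_OP - → 33 - 1156 = -1123. Stack: [-1123]
STORE_FAST r → r=-1123. Stack: []
LOAD_FAST a → push 34. Stack: [34]
LOAD_CONST → push 2. Stack: [34, 2]
BINARY_OP << → 34 << 2 = 136. Stack: [136]
STORE_FAST u → u=136. Stack: []
LOAD_CONST → push 8. Stack: [8]
LOAD_FAST a → push 34. Stack: [8, 34]
BINARY_OP + → 8 + 34 = 42. Stack: [42]
LOAD_FAST a → push 34. Stack: [42, 34]
BINARY_OP * → 42 * 34 = 1428. Stack: [1428]
STORE_FAST n → n=1428. Stack: []
LOAD_FAST_LOAD_FAST n,n → push 1428,1428. Stack: [1428, 1428]
BINARY_OP + → 1428 + 1428 = 2856. Stack: [2856]
RETURN_VALUE → return 2856.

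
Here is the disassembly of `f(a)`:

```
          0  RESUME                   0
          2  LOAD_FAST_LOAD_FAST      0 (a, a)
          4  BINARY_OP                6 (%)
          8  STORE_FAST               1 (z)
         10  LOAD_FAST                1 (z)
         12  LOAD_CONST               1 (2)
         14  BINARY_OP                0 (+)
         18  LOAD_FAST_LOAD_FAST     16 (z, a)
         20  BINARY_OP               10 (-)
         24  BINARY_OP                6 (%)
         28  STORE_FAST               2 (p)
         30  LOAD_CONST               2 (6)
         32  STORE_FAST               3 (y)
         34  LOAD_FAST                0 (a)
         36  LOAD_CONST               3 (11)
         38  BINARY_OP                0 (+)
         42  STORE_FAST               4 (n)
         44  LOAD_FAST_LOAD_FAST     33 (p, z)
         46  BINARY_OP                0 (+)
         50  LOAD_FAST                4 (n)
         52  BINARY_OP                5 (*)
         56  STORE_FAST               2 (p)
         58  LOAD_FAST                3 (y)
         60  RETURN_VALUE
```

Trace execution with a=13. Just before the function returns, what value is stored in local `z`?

LOAD_FAST_LOAD_FAST a,a → push 13,13. Stack: [13, 13]
BINARY_OP % → 13 % 13 = 0. Stack: [0]
STORE_FAST z → z=0. Stack: []
LOAD_FAST z → push 0. Stack: [0]
LOAD_CONST → push 2. Stack: [0, 2]
BINARY_OP + → 0 + 2 = 2. Stack: [2]
LOAD_FAST_LOAD_FAST z,a → push 0,13. Stack: [2, 0, 13]
BINARY_OP - → 0 - 13 = -13. Stack: [2, -13]
BINARY_OP % → 2 % -13 = -11. Stack: [-11]
STORE_FAST p → p=-11. Stack: []
LOAD_CONST → push 6. Stack: [6]
STORE_FAST y → y=6. Stack: []
LOAD_FAST a → push 13. Stack: [13]
LOAD_CONST → push 11. Stack: [13, 11]
BINARY_OP + → 13 + 11 = 24. Stack: [24]
STORE_FAST n → n=24. Stack: []
LOAD_FAST_LOAD_FAST p,z → push -11,0. Stack: [-11, 0]
BINARY_OP + → -11 + 0 = -11. Stack: [-11]
LOAD_FAST n → push 24. Stack: [-11, 24]
BINARY_OP * → -11 * 24 = -264. Stack: [-264]
STORE_FAST p → p=-264. Stack: []
LOAD_FAST y → push 6. Stack: [6]
RETURN_VALUE → return 6.

0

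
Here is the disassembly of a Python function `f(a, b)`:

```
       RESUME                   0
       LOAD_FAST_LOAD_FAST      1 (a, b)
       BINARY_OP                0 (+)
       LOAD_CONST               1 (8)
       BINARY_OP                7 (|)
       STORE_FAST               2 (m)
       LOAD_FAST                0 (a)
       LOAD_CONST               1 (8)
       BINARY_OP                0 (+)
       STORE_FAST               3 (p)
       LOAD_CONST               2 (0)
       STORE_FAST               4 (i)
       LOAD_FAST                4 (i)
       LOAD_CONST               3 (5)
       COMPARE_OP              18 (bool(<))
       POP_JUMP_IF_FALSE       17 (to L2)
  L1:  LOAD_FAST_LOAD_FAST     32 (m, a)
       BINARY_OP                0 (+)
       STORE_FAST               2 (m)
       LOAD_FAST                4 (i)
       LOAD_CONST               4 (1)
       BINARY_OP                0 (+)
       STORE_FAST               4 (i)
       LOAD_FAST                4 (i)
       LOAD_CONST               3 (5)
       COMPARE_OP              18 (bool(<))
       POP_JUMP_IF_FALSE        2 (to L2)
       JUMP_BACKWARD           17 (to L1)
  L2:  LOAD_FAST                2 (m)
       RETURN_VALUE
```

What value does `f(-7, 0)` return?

-42

LOAD_FAST_LOAD_FAST a,b → push -7,0
BINARY_OP + → -7 + 0 = -7
LOAD_CONST → push 8
BINARY_OP | → -7 | 8 = -7
STORE_FAST m → m=-7
LOAD_FAST a → push -7
LOAD_CONST → push 8
BINARY_OP + → -7 + 8 = 1
STORE_FAST p → p=1
LOAD_CONST → push 0
STORE_FAST i → i=0
LOAD_FAST i → push 0
LOAD_CONST → push 5
COMPARE_OP bool(<) → 0 vs 5 = True
POP_JUMP_IF_FALSE → pop True; no jump
LOAD_FAST_LOAD_FAST m,a → push -7,-7
BINARY_OP + → -7 + -7 = -14
STORE_FAST m → m=-14
LOAD_FAST i → push 0
LOAD_CONST → push 1
BINARY_OP + → 0 + 1 = 1
STORE_FAST i → i=1
LOAD_FAST i → push 1
LOAD_CONST → push 5
COMPARE_OP bool(<) → 1 vs 5 = True
POP_JUMP_IF_FALSE → pop True; no jump
LOAD_FAST_LOAD_FAST m,a → push -14,-7
BINARY_OP + → -14 + -7 = -21
STORE_FAST m → m=-21
LOAD_FAST i → push 1
LOAD_CONST → push 1
BINARY_OP + → 1 + 1 = 2
STORE_FAST i → i=2
LOAD_FAST i → push 2
LOAD_CONST → push 5
COMPARE_OP bool(<) → 2 vs 5 = True
POP_JUMP_IF_FALSE → pop True; no jump
LOAD_FAST_LOAD_FAST m,a → push -21,-7
BINARY_OP + → -21 + -7 = -28
STORE_FAST m → m=-28
LOAD_FAST i → push 2
LOAD_CONST → push 1
BINARY_OP + → 2 + 1 = 3
STORE_FAST i → i=3
LOAD_FAST i → push 3
LOAD_CONST → push 5
COMPARE_OP bool(<) → 3 vs 5 = True
POP_JUMP_IF_FALSE → pop True; no jump
LOAD_FAST_LOAD_FAST m,a → push -28,-7
BINARY_OP + → -28 + -7 = -35
STORE_FAST m → m=-35
LOAD_FAST i → push 3
LOAD_CONST → push 1
BINARY_OP + → 3 + 1 = 4
STORE_FAST i → i=4
LOAD_FAST i → push 4
LOAD_CONST → push 5
COMPARE_OP bool(<) → 4 vs 5 = True
POP_JUMP_IF_FALSE → pop True; no jump
LOAD_FAST_LOAD_FAST m,a → push -35,-7
BINARY_OP + → -35 + -7 = -42
STORE_FAST m → m=-42
LOAD_FAST i → push 4
LOAD_CONST → push 1
BINARY_OP + → 4 + 1 = 5
STORE_FAST i → i=5
LOAD_FAST i → push 5
LOAD_CONST → push 5
COMPARE_OP bool(<) → 5 vs 5 = False
POP_JUMP_IF_FALSE → pop False; jump
LOAD_FAST m → push -42
RETURN_VALUE → return -42.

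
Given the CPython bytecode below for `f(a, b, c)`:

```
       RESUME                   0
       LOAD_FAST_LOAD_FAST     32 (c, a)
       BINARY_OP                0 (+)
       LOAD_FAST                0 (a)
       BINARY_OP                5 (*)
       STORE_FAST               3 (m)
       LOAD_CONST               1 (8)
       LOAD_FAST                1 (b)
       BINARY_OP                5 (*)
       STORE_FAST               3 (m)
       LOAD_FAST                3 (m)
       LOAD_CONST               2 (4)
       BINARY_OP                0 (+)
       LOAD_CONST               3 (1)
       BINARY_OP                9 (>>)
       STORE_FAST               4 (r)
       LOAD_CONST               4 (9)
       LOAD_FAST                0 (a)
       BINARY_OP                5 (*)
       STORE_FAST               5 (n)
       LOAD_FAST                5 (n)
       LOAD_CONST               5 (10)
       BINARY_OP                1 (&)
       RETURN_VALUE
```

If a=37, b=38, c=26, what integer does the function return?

LOAD_FAST_LOAD_FAST c,a → push 26,37. Stack: [26, 37]
BINARY_OP + → 26 + 37 = 63. Stack: [63]
LOAD_FAST a → push 37. Stack: [63, 37]
BINARY_OP * → 63 * 37 = 2331. Stack: [2331]
STORE_FAST m → m=2331. Stack: []
LOAD_CONST → push 8. Stack: [8]
LOAD_FAST b → push 38. Stack: [8, 38]
BINARY_OP * → 8 * 38 = 304. Stack: [304]
STORE_FAST m → m=304. Stack: []
LOAD_FAST m → push 304. Stack: [304]
LOAD_CONST → push 4. Stack: [304, 4]
BINARY_OP + → 304 + 4 = 308. Stack: [308]
LOAD_CONST → push 1. Stack: [308, 1]
BINARY_OP >> → 308 >> 1 = 154. Stack: [154]
STORE_FAST r → r=154. Stack: []
LOAD_CONST → push 9. Stack: [9]
LOAD_FAST a → push 37. Stack: [9, 37]
BINARY_OP * → 9 * 37 = 333. Stack: [333]
STORE_FAST n → n=333. Stack: []
LOAD_FAST n → push 333. Stack: [333]
LOAD_CONST → push 10. Stack: [333, 10]
BINARY_OP & → 333 & 10 = 8. Stack: [8]
RETURN_VALUE → return 8.

8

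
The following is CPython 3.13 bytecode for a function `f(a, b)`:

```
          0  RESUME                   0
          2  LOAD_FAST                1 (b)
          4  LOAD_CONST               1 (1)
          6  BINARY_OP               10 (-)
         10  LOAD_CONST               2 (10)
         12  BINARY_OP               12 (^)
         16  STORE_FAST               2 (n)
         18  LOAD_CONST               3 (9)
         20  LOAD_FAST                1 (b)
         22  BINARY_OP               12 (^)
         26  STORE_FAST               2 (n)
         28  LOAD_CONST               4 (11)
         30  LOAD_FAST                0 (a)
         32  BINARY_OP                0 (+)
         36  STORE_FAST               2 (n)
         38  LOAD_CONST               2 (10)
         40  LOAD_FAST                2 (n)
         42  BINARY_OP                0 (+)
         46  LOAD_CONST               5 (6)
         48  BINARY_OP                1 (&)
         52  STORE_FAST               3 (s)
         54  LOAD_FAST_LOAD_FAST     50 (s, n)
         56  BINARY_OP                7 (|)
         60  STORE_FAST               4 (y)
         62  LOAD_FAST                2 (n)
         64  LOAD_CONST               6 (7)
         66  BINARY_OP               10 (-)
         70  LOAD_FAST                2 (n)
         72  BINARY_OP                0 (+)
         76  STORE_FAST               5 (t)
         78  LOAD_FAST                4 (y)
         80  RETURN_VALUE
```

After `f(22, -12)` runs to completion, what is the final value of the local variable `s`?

2

LOAD_FAST b → push -12. Stack: [-12]
LOAD_CONST → push 1. Stack: [-12, 1]
BINARY_OP - → -12 - 1 = -13. Stack: [-13]
LOAD_CONST → push 10. Stack: [-13, 10]
BINARY_OP ^ → -13 ^ 10 = -7. Stack: [-7]
STORE_FAST n → n=-7. Stack: []
LOAD_CONST → push 9. Stack: [9]
LOAD_FAST b → push -12. Stack: [9, -12]
BINARY_OP ^ → 9 ^ -12 = -3. Stack: [-3]
STORE_FAST n → n=-3. Stack: []
LOAD_CONST → push 11. Stack: [11]
LOAD_FAST a → push 22. Stack: [11, 22]
BINARY_OP + → 11 + 22 = 33. Stack: [33]
STORE_FAST n → n=33. Stack: []
LOAD_CONST → push 10. Stack: [10]
LOAD_FAST n → push 33. Stack: [10, 33]
BINARY_OP + → 10 + 33 = 43. Stack: [43]
LOAD_CONST → push 6. Stack: [43, 6]
BINARY_OP & → 43 & 6 = 2. Stack: [2]
STORE_FAST s → s=2. Stack: []
LOAD_FAST_LOAD_FAST s,n → push 2,33. Stack: [2, 33]
BINARY_OP | → 2 | 33 = 35. Stack: [35]
STORE_FAST y → y=35. Stack: []
LOAD_FAST n → push 33. Stack: [33]
LOAD_CONST → push 7. Stack: [33, 7]
BINARY_OP - → 33 - 7 = 26. Stack: [26]
LOAD_FAST n → push 33. Stack: [26, 33]
BINARY_OP + → 26 + 33 = 59. Stack: [59]
STORE_FAST t → t=59. Stack: []
LOAD_FAST y → push 35. Stack: [35]
RETURN_VALUE → return 35.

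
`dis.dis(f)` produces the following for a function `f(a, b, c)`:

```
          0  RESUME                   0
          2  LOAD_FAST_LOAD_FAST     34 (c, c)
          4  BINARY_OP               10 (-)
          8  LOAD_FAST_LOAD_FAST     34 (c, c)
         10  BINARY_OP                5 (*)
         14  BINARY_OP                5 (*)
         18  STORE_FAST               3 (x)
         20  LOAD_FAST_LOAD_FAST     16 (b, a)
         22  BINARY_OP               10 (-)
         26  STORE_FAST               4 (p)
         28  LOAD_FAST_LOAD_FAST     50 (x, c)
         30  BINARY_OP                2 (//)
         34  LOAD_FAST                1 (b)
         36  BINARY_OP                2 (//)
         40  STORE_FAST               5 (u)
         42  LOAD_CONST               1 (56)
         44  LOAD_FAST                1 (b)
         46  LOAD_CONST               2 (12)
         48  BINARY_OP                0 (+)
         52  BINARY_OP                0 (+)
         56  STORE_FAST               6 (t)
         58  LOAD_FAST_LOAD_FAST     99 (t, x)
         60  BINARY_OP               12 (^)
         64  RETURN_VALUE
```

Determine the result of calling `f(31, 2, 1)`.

LOAD_FAST_LOAD_FAST c,c → push 1,1. Stack: [1, 1]
BINARY_OP - → 1 - 1 = 0. Stack: [0]
LOAD_FAST_LOAD_FAST c,c → push 1,1. Stack: [0, 1, 1]
BINARY_OP * → 1 * 1 = 1. Stack: [0, 1]
BINARY_OP * → 0 * 1 = 0. Stack: [0]
STORE_FAST x → x=0. Stack: []
LOAD_FAST_LOAD_FAST b,a → push 2,31. Stack: [2, 31]
BINARY_OP - → 2 - 31 = -29. Stack: [-29]
STORE_FAST p → p=-29. Stack: []
LOAD_FAST_LOAD_FAST x,c → push 0,1. Stack: [0, 1]
BINARY_OP // → 0 // 1 = 0. Stack: [0]
LOAD_FAST b → push 2. Stack: [0, 2]
BINARY_OP // → 0 // 2 = 0. Stack: [0]
STORE_FAST u → u=0. Stack: []
LOAD_CONST → push 56. Stack: [56]
LOAD_FAST b → push 2. Stack: [56, 2]
LOAD_CONST → push 12. Stack: [56, 2, 12]
BINARY_OP + → 2 + 12 = 14. Stack: [56, 14]
BINARY_OP + → 56 + 14 = 70. Stack: [70]
STORE_FAST t → t=70. Stack: []
LOAD_FAST_LOAD_FAST t,x → push 70,0. Stack: [70, 0]
BINARY_OP ^ → 70 ^ 0 = 70. Stack: [70]
RETURN_VALUE → return 70.

70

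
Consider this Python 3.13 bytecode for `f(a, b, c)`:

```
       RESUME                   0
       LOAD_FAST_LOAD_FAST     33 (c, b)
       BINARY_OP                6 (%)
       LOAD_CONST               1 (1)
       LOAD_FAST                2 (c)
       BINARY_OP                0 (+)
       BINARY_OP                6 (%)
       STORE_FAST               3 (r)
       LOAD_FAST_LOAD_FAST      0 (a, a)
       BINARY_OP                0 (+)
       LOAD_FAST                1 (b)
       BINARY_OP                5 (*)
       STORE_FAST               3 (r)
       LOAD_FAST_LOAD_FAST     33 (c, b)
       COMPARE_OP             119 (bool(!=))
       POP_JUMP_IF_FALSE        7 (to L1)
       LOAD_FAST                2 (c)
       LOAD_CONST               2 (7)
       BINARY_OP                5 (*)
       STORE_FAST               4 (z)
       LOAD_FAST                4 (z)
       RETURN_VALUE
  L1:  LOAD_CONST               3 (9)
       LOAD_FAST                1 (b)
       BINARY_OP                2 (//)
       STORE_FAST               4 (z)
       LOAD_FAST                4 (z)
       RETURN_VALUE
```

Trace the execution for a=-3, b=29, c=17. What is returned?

LOAD_FAST_LOAD_FAST c,b → push 17,29. Stack: [17, 29]
BINARY_OP % → 17 % 29 = 17. Stack: [17]
LOAD_CONST → push 1. Stack: [17, 1]
LOAD_FAST c → push 17. Stack: [17, 1, 17]
BINARY_OP + → 1 + 17 = 18. Stack: [17, 18]
BINARY_OP % → 17 % 18 = 17. Stack: [17]
STORE_FAST r → r=17. Stack: []
LOAD_FAST_LOAD_FAST a,a → push -3,-3. Stack: [-3, -3]
BINARY_OP + → -3 + -3 = -6. Stack: [-6]
LOAD_FAST b → push 29. Stack: [-6, 29]
BINARY_OP * → -6 * 29 = -174. Stack: [-174]
STORE_FAST r → r=-174. Stack: []
LOAD_FAST_LOAD_FAST c,b → push 17,29. Stack: [17, 29]
COMPARE_OP bool(!=) → 17 vs 29 = True. Stack: [True]
POP_JUMP_IF_FALSE → pop True; no jump. Stack: []
LOAD_FAST c → push 17. Stack: [17]
LOAD_CONST → push 7. Stack: [17, 7]
BINARY_OP * → 17 * 7 = 119. Stack: [119]
STORE_FAST z → z=119. Stack: []
LOAD_FAST z → push 119. Stack: [119]
RETURN_VALUE → return 119.

119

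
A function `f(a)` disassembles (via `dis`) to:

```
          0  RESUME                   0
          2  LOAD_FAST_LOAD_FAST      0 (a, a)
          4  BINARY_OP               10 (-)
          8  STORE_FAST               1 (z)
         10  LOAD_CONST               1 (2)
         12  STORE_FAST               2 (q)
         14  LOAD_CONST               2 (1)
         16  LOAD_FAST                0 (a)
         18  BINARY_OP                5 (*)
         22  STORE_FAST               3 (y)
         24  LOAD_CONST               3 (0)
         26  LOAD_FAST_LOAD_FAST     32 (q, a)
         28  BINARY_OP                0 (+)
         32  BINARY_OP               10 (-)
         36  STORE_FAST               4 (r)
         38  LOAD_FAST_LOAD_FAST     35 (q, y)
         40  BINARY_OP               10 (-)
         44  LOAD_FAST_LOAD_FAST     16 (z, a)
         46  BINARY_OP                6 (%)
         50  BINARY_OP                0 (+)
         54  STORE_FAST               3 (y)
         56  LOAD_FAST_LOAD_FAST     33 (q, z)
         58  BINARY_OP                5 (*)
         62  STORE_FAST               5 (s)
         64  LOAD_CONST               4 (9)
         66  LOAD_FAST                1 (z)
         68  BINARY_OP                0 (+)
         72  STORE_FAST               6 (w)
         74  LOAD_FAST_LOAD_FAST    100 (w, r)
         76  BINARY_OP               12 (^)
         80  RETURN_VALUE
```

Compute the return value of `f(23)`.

-18

LOAD_FAST_LOAD_FAST a,a → push 23,23. Stack: [23, 23]
BINARY_OP - → 23 - 23 = 0. Stack: [0]
STORE_FAST z → z=0. Stack: []
LOAD_CONST → push 2. Stack: [2]
STORE_FAST q → q=2. Stack: []
LOAD_CONST → push 1. Stack: [1]
LOAD_FAST a → push 23. Stack: [1, 23]
BINARY_OP * → 1 * 23 = 23. Stack: [23]
STORE_FAST y → y=23. Stack: []
LOAD_CONST → push 0. Stack: [0]
LOAD_FAST_LOAD_FAST q,a → push 2,23. Stack: [0, 2, 23]
BINARY_OP + → 2 + 23 = 25. Stack: [0, 25]
BINARY_OP - → 0 - 25 = -25. Stack: [-25]
STORE_FAST r → r=-25. Stack: []
LOAD_FAST_LOAD_FAST q,y → push 2,23. Stack: [2, 23]
BINARY_OP - → 2 - 23 = -21. Stack: [-21]
LOAD_FAST_LOAD_FAST z,a → push 0,23. Stack: [-21, 0, 23]
BINARY_OP % → 0 % 23 = 0. Stack: [-21, 0]
BINARY_OP + → -21 + 0 = -21. Stack: [-21]
STORE_FAST y → y=-21. Stack: []
LOAD_FAST_LOAD_FAST q,z → push 2,0. Stack: [2, 0]
BINARY_OP * → 2 * 0 = 0. Stack: [0]
STORE_FAST s → s=0. Stack: []
LOAD_CONST → push 9. Stack: [9]
LOAD_FAST z → push 0. Stack: [9, 0]
BINARY_OP + → 9 + 0 = 9. Stack: [9]
STORE_FAST w → w=9. Stack: []
LOAD_FAST_LOAD_FAST w,r → push 9,-25. Stack: [9, -25]
BINARY_OP ^ → 9 ^ -25 = -18. Stack: [-18]
RETURN_VALUE → return -18.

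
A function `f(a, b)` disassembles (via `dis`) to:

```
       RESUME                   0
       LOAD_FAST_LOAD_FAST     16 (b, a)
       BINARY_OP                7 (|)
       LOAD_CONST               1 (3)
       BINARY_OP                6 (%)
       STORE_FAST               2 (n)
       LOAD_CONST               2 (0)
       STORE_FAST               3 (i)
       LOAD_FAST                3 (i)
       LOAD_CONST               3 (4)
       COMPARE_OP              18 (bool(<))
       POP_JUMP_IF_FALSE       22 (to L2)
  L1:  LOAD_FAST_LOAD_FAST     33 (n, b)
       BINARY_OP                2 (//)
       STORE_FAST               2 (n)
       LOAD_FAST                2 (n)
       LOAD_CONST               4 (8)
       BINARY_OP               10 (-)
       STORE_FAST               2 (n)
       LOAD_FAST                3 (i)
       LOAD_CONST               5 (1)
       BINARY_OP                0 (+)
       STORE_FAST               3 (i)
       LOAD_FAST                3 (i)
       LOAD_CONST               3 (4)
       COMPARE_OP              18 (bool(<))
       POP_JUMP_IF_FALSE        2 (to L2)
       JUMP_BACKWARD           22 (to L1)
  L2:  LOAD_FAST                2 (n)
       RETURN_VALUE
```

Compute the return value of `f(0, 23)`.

-9

LOAD_FAST_LOAD_FAST b,a → push 23,0
BINARY_OP | → 23 | 0 = 23
LOAD_CONST → push 3
BINARY_OP % → 23 % 3 = 2
STORE_FAST n → n=2
LOAD_CONST → push 0
STORE_FAST i → i=0
LOAD_FAST i → push 0
LOAD_CONST → push 4
COMPARE_OP bool(<) → 0 vs 4 = True
POP_JUMP_IF_FALSE → pop True; no jump
LOAD_FAST_LOAD_FAST n,b → push 2,23
BINARY_OP // → 2 // 23 = 0
STORE_FAST n → n=0
LOAD_FAST n → push 0
LOAD_CONST → push 8
BINARY_OP - → 0 - 8 = -8
STORE_FAST n → n=-8
LOAD_FAST i → push 0
LOAD_CONST → push 1
BINARY_OP + → 0 + 1 = 1
STORE_FAST i → i=1
LOAD_FAST i → push 1
LOAD_CONST → push 4
COMPARE_OP bool(<) → 1 vs 4 = True
POP_JUMP_IF_FALSE → pop True; no jump
LOAD_FAST_LOAD_FAST n,b → push -8,23
BINARY_OP // → -8 // 23 = -1
STORE_FAST n → n=-1
LOAD_FAST n → push -1
LOAD_CONST → push 8
BINARY_OP - → -1 - 8 = -9
STORE_FAST n → n=-9
LOAD_FAST i → push 1
LOAD_CONST → push 1
BINARY_OP + → 1 + 1 = 2
STORE_FAST i → i=2
LOAD_FAST i → push 2
LOAD_CONST → push 4
COMPARE_OP bool(<) → 2 vs 4 = True
POP_JUMP_IF_FALSE → pop True; no jump
LOAD_FAST_LOAD_FAST n,b → push -9,23
BINARY_OP // → -9 // 23 = -1
STORE_FAST n → n=-1
LOAD_FAST n → push -1
LOAD_CONST → push 8
BINARY_OP - → -1 - 8 = -9
STORE_FAST n → n=-9
LOAD_FAST i → push 2
LOAD_CONST → push 1
BINARY_OP + → 2 + 1 = 3
STORE_FAST i → i=3
LOAD_FAST i → push 3
LOAD_CONST → push 4
COMPARE_OP bool(<) → 3 vs 4 = True
POP_JUMP_IF_FALSE → pop True; no jump
LOAD_FAST_LOAD_FAST n,b → push -9,23
BINARY_OP // → -9 // 23 = -1
STORE_FAST n → n=-1
LOAD_FAST n → push -1
LOAD_CONST → push 8
BINARY_OP - → -1 - 8 = -9
STORE_FAST n → n=-9
LOAD_FAST i → push 3
LOAD_CONST → push 1
BINARY_OP + → 3 + 1 = 4
STORE_FAST i → i=4
LOAD_FAST i → push 4
LOAD_CONST → push 4
COMPARE_OP bool(<) → 4 vs 4 = False
POP_JUMP_IF_FALSE → pop False; jump
LOAD_FAST n → push -9
RETURN_VALUE → return -9.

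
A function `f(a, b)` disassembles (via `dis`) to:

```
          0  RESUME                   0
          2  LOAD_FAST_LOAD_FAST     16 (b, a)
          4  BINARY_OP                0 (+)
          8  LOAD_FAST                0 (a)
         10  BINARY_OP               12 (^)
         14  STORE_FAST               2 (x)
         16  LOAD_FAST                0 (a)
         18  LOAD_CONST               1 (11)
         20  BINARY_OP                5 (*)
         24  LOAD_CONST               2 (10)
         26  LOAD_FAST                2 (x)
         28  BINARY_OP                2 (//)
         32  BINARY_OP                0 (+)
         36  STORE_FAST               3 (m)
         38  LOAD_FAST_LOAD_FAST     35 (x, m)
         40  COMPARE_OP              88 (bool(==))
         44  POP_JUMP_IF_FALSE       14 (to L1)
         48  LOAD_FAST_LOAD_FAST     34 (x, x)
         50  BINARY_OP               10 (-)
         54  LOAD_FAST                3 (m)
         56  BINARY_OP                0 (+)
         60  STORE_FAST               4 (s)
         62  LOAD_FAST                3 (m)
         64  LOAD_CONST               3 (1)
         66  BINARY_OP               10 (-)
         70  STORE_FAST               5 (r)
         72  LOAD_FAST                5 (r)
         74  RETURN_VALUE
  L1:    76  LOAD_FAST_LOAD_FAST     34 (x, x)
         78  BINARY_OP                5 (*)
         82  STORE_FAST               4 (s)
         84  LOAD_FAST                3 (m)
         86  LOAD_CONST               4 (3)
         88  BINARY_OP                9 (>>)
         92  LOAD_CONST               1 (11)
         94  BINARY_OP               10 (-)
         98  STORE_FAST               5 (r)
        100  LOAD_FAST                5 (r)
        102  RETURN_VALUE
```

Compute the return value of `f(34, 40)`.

35

LOAD_FAST_LOAD_FAST b,a → push 40,34. Stack: [40, 34]
BINARY_OP + → 40 + 34 = 74. Stack: [74]
LOAD_FAST a → push 34. Stack: [74, 34]
BINARY_OP ^ → 74 ^ 34 = 104. Stack: [104]
STORE_FAST x → x=104. Stack: []
LOAD_FAST a → push 34. Stack: [34]
LOAD_CONST → push 11. Stack: [34, 11]
BINARY_OP * → 34 * 11 = 374. Stack: [374]
LOAD_CONST → push 10. Stack: [374, 10]
LOAD_FAST x → push 104. Stack: [374, 10, 104]
BINARY_OP // → 10 // 104 = 0. Stack: [374, 0]
BINARY_OP + → 374 + 0 = 374. Stack: [374]
STORE_FAST m → m=374. Stack: []
LOAD_FAST_LOAD_FAST x,m → push 104,374. Stack: [104, 374]
COMPARE_OP bool(==) → 104 vs 374 = False. Stack: [False]
POP_JUMP_IF_FALSE → pop False; jump. Stack: []
LOAD_FAST_LOAD_FAST x,x → push 104,104. Stack: [104, 104]
BINARY_OP * → 104 * 104 = 10816. Stack: [10816]
STORE_FAST s → s=10816. Stack: []
LOAD_FAST m → push 374. Stack: [374]
LOAD_CONST → push 3. Stack: [374, 3]
BINARY_OP >> → 374 >> 3 = 46. Stack: [46]
LOAD_CONST → push 11. Stack: [46, 11]
BINARY_OP - → 46 - 11 = 35. Stack: [35]
STORE_FAST r → r=35. Stack: []
LOAD_FAST r → push 35. Stack: [35]
RETURN_VALUE → return 35.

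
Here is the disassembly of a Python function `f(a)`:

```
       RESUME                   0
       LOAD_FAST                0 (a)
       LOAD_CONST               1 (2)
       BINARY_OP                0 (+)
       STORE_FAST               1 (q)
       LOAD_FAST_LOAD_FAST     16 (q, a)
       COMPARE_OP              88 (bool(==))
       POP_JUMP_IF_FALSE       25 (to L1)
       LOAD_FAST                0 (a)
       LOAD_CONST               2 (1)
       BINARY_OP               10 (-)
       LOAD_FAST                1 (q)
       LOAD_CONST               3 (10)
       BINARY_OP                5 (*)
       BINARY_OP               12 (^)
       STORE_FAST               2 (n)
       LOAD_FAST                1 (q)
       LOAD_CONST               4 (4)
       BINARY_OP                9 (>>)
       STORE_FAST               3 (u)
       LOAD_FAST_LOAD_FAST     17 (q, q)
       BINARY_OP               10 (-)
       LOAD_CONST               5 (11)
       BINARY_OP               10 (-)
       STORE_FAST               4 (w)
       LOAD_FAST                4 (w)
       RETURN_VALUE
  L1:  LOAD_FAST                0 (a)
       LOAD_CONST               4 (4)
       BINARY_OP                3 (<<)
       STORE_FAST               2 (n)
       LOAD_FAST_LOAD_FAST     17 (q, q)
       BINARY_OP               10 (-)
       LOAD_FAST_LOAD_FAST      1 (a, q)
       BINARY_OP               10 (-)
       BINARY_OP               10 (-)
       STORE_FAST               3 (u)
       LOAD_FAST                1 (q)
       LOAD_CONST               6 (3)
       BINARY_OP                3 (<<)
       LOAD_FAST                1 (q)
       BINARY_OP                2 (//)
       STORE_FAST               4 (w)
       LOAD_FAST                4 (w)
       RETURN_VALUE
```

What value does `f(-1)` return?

8

LOAD_FAST a → push -1. Stack: [-1]
LOAD_CONST → push 2. Stack: [-1, 2]
BINARY_OP + → -1 + 2 = 1. Stack: [1]
STORE_FAST q → q=1. Stack: []
LOAD_FAST_LOAD_FAST q,a → push 1,-1. Stack: [1, -1]
COMPARE_OP bool(==) → 1 vs -1 = False. Stack: [False]
POP_JUMP_IF_FALSE → pop False; jump. Stack: []
LOAD_FAST a → push -1. Stack: [-1]
LOAD_CONST → push 4. Stack: [-1, 4]
BINARY_OP << → -1 << 4 = -16. Stack: [-16]
STORE_FAST n → n=-16. Stack: []
LOAD_FAST_LOAD_FAST q,q → push 1,1. Stack: [1, 1]
BINARY_OP - → 1 - 1 = 0. Stack: [0]
LOAD_FAST_LOAD_FAST a,q → push -1,1. Stack: [0, -1, 1]
BINARY_OP - → -1 - 1 = -2. Stack: [0, -2]
BINARY_OP - → 0 - -2 = 2. Stack: [2]
STORE_FAST u → u=2. Stack: []
LOAD_FAST q → push 1. Stack: [1]
LOAD_CONST → push 3. Stack: [1, 3]
BINARY_OP << → 1 << 3 = 8. Stack: [8]
LOAD_FAST q → push 1. Stack: [8, 1]
BINARY_OP // → 8 // 1 = 8. Stack: [8]
STORE_FAST w → w=8. Stack: []
LOAD_FAST w → push 8. Stack: [8]
RETURN_VALUE → return 8.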